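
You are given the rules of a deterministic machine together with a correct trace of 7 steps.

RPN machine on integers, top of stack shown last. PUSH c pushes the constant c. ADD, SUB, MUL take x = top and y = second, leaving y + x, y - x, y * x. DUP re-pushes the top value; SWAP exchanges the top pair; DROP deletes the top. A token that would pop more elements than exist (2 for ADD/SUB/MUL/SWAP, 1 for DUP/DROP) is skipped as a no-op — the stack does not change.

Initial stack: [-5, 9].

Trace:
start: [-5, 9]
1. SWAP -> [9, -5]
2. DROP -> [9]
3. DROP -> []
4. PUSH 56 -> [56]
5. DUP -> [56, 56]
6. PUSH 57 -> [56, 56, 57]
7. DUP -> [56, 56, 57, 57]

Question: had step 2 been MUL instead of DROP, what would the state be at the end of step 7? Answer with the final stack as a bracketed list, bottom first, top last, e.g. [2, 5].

[56, 56, 57, 57]

(re-executing from step 2 with the substitution; state before step 2: [9, -5])
2. MUL -> [-45]
3. DROP -> []
4. PUSH 56 -> [56]
5. DUP -> [56, 56]
6. PUSH 57 -> [56, 56, 57]
7. DUP -> [56, 56, 57, 57]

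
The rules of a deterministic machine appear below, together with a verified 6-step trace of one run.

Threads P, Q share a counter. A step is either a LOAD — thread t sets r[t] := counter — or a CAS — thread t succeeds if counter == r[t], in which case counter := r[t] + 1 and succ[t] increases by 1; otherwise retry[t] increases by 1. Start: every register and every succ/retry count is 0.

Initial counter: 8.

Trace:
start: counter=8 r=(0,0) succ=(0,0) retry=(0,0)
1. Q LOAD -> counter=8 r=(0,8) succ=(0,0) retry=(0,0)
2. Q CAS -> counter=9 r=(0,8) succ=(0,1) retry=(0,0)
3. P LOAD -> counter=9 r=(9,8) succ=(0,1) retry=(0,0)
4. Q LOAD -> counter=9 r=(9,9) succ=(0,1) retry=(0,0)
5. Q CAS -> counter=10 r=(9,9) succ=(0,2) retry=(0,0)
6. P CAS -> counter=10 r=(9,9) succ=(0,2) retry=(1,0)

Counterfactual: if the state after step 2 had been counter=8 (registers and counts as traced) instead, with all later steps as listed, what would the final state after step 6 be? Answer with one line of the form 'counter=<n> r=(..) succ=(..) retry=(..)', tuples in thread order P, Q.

state after step 2 := counter=8 r=(0,8) succ=(0,1) retry=(0,0)
3. P LOAD -> counter=8 r=(8,8) succ=(0,1) retry=(0,0)
4. Q LOAD -> counter=8 r=(8,8) succ=(0,1) retry=(0,0)
5. Q CAS -> counter=9 r=(8,8) succ=(0,2) retry=(0,0)
6. P CAS -> counter=9 r=(8,8) succ=(0,2) retry=(1,0)

counter=9 r=(8,8) succ=(0,2) retry=(1,0)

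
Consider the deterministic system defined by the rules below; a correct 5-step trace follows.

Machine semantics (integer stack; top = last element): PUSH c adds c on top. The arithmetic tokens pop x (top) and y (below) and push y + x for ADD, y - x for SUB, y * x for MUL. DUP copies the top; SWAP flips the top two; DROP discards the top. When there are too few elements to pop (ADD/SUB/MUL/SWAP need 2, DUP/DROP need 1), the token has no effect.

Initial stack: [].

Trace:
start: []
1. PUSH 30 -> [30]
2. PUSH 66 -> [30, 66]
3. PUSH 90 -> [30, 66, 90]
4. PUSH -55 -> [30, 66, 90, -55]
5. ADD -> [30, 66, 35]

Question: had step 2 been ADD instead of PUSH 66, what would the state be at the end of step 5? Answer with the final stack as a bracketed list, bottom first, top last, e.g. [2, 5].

[30, 35]

(re-executing from step 2 with the substitution; state before step 2: [30])
2. ADD -> [30]
3. PUSH 90 -> [30, 90]
4. PUSH -55 -> [30, 90, -55]
5. ADD -> [30, 35]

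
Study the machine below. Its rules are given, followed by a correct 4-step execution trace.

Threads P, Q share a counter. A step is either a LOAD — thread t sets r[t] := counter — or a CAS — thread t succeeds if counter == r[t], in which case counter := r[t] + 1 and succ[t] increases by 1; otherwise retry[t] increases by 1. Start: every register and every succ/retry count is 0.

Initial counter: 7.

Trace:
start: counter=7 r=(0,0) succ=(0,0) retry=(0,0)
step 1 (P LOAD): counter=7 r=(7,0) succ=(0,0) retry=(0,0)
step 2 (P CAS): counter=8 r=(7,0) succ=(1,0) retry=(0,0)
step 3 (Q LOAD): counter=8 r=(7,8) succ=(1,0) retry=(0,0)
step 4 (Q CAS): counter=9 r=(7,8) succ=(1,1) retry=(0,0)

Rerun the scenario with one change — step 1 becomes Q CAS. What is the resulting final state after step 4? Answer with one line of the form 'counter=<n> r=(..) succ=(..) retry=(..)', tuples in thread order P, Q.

counter=8 r=(0,7) succ=(0,1) retry=(1,1)

(re-executing from step 1 with the substitution; state before step 1: counter=7 r=(0,0) succ=(0,0) retry=(0,0))
step 1 (Q CAS): counter=7 r=(0,0) succ=(0,0) retry=(0,1)
step 2 (P CAS): counter=7 r=(0,0) succ=(0,0) retry=(1,1)
step 3 (Q LOAD): counter=7 r=(0,7) succ=(0,0) retry=(1,1)
step 4 (Q CAS): counter=8 r=(0,7) succ=(0,1) retry=(1,1)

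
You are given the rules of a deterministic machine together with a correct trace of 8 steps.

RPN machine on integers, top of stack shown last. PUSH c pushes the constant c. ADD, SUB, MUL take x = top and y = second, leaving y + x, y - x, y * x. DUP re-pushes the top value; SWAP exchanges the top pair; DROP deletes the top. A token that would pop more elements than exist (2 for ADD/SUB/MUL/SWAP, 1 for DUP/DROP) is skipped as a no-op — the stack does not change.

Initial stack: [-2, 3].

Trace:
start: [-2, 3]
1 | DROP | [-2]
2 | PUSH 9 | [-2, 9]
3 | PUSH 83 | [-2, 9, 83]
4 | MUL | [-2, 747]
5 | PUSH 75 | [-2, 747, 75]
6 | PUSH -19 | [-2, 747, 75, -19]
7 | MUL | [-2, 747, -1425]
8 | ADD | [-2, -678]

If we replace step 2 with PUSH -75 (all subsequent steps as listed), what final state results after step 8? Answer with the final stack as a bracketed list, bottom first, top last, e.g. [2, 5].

[-2, -7650]

(re-executing from step 2 with the substitution; state before step 2: [-2])
2 | PUSH -75 | [-2, -75]
3 | PUSH 83 | [-2, -75, 83]
4 | MUL | [-2, -6225]
5 | PUSH 75 | [-2, -6225, 75]
6 | PUSH -19 | [-2, -6225, 75, -19]
7 | MUL | [-2, -6225, -1425]
8 | ADD | [-2, -7650]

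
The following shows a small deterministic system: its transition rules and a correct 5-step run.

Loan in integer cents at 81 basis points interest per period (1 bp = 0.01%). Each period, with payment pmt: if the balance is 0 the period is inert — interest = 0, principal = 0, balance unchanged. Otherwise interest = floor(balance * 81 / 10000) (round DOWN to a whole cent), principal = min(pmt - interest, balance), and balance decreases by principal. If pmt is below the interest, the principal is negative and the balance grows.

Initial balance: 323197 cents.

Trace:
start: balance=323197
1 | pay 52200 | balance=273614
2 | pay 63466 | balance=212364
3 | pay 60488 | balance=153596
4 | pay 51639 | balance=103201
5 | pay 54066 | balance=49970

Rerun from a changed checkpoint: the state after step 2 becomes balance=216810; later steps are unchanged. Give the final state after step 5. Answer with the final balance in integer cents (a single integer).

54525

state after step 2 := balance=216810
3 | pay 60488 | balance=158078
4 | pay 51639 | balance=107719
5 | pay 54066 | balance=54525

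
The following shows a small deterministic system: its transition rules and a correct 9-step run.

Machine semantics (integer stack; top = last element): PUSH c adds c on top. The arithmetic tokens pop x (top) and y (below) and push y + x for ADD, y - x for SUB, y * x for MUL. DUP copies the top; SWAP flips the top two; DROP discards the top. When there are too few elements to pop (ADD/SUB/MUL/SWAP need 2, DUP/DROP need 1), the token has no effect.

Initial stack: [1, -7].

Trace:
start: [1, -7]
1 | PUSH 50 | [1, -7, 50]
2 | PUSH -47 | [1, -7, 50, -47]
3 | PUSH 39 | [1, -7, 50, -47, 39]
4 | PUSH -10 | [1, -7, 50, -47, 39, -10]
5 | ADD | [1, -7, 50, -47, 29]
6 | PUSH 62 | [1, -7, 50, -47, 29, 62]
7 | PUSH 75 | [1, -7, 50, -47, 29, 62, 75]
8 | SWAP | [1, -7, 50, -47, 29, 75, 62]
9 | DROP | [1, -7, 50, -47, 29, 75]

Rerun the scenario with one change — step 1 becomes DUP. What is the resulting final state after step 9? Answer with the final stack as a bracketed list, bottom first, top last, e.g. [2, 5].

[1, -7, -7, -47, 29, 75]

(re-executing from step 1 with the substitution; state before step 1: [1, -7])
1 | DUP | [1, -7, -7]
2 | PUSH -47 | [1, -7, -7, -47]
3 | PUSH 39 | [1, -7, -7, -47, 39]
4 | PUSH -10 | [1, -7, -7, -47, 39, -10]
5 | ADD | [1, -7, -7, -47, 29]
6 | PUSH 62 | [1, -7, -7, -47, 29, 62]
7 | PUSH 75 | [1, -7, -7, -47, 29, 62, 75]
8 | SWAP | [1, -7, -7, -47, 29, 75, 62]
9 | DROP | [1, -7, -7, -47, 29, 75]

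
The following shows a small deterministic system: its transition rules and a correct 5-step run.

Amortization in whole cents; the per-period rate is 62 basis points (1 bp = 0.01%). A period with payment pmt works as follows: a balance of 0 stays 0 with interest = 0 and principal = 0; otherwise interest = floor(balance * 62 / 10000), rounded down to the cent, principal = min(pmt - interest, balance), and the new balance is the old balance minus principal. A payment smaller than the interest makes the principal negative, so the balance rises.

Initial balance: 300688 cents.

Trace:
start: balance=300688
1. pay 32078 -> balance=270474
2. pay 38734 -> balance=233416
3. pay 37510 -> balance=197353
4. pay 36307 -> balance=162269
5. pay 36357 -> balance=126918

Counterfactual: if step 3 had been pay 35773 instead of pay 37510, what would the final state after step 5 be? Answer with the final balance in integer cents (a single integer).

(re-executing from step 3 with the substitution; state before step 3: balance=233416)
3. pay 35773 -> balance=199090
4. pay 36307 -> balance=164017
5. pay 36357 -> balance=128676

128676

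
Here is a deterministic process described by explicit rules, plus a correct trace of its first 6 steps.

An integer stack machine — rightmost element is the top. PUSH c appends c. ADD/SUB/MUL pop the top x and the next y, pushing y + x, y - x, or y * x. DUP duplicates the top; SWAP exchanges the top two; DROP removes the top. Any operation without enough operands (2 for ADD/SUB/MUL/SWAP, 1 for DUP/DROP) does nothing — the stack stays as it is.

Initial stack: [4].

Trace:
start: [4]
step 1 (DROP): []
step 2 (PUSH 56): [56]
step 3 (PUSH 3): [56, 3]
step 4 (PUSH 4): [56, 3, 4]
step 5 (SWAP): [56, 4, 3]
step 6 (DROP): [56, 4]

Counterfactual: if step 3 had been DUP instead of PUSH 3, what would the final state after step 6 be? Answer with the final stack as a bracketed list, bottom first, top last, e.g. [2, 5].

[56, 4]

(re-executing from step 3 with the substitution; state before step 3: [56])
step 3 (DUP): [56, 56]
step 4 (PUSH 4): [56, 56, 4]
step 5 (SWAP): [56, 4, 56]
step 6 (DROP): [56, 4]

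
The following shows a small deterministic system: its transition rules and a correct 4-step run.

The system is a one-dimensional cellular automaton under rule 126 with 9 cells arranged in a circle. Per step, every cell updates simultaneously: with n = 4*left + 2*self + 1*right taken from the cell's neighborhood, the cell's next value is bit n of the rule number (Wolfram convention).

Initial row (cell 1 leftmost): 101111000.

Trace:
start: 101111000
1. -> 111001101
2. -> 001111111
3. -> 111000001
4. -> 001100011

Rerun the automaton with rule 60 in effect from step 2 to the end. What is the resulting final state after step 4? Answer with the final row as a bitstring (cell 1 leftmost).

(re-executing steps 2..4 under rule 60; state before step 2: 111001101)
2. -> 000101011
3. -> 100111110
4. -> 110100001

110100001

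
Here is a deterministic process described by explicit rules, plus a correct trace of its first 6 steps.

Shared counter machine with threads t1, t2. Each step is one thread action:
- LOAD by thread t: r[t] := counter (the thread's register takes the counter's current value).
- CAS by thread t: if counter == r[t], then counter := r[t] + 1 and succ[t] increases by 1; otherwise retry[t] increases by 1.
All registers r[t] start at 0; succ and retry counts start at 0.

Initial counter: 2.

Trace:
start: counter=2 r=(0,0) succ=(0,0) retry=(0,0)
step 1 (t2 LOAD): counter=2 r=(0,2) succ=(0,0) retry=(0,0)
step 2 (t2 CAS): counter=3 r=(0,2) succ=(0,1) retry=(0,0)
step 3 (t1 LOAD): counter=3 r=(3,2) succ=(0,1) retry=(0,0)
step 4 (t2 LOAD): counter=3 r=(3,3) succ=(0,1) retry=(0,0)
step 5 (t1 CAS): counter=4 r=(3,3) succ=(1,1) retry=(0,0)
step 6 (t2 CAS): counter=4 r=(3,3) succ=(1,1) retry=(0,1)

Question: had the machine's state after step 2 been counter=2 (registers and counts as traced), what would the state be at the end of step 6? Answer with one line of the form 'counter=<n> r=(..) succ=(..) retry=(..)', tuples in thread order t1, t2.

state after step 2 := counter=2 r=(0,2) succ=(0,1) retry=(0,0)
step 3 (t1 LOAD): counter=2 r=(2,2) succ=(0,1) retry=(0,0)
step 4 (t2 LOAD): counter=2 r=(2,2) succ=(0,1) retry=(0,0)
step 5 (t1 CAS): counter=3 r=(2,2) succ=(1,1) retry=(0,0)
step 6 (t2 CAS): counter=3 r=(2,2) succ=(1,1) retry=(0,1)

counter=3 r=(2,2) succ=(1,1) retry=(0,1)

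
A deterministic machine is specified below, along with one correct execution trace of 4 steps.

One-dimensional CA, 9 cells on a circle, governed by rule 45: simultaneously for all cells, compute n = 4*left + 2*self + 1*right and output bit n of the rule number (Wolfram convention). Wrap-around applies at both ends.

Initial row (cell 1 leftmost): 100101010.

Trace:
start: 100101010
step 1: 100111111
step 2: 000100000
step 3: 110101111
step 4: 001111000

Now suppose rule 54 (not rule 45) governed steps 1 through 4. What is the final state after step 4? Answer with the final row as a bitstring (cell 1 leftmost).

(re-executing steps 1..4 under rule 54; state before step 1: 100101010)
step 1: 111111111
step 2: 000000000
step 3: 000000000
step 4: 000000000

000000000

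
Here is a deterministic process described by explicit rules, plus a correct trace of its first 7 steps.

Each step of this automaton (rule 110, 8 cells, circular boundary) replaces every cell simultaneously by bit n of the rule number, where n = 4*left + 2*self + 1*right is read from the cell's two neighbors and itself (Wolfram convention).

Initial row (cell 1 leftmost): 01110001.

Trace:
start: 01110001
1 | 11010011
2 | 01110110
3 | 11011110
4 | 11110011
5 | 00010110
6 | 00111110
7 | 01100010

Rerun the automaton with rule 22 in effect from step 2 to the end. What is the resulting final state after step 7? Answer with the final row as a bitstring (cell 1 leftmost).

00000000

(re-executing steps 2..7 under rule 22; state before step 2: 11010011)
2 | 00011100
3 | 00100010
4 | 01110111
5 | 00000000
6 | 00000000
7 | 00000000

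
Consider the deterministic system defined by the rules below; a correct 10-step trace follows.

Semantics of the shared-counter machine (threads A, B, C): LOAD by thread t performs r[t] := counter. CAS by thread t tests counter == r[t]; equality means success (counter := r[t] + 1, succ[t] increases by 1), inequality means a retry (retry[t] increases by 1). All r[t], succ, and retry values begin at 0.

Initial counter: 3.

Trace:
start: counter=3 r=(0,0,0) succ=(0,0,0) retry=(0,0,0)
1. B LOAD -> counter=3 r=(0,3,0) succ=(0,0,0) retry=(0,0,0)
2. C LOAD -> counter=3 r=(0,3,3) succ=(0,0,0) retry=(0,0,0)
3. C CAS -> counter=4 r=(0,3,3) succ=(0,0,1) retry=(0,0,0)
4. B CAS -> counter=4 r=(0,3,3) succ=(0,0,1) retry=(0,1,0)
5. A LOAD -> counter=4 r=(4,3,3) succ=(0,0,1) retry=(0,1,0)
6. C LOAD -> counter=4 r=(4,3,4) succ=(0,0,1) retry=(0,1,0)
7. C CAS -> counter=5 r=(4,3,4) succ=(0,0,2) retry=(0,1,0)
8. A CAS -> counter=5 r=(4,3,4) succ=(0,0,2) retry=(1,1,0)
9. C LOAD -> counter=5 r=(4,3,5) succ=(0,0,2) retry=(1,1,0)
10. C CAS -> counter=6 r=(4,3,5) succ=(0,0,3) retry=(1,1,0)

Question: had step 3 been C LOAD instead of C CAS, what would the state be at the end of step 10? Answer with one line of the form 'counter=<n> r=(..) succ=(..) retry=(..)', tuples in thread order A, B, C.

counter=6 r=(4,3,5) succ=(0,1,2) retry=(1,0,0)

(re-executing from step 3 with the substitution; state before step 3: counter=3 r=(0,3,3) succ=(0,0,0) retry=(0,0,0))
3. C LOAD -> counter=3 r=(0,3,3) succ=(0,0,0) retry=(0,0,0)
4. B CAS -> counter=4 r=(0,3,3) succ=(0,1,0) retry=(0,0,0)
5. A LOAD -> counter=4 r=(4,3,3) succ=(0,1,0) retry=(0,0,0)
6. C LOAD -> counter=4 r=(4,3,4) succ=(0,1,0) retry=(0,0,0)
7. C CAS -> counter=5 r=(4,3,4) succ=(0,1,1) retry=(0,0,0)
8. A CAS -> counter=5 r=(4,3,4) succ=(0,1,1) retry=(1,0,0)
9. C LOAD -> counter=5 r=(4,3,5) succ=(0,1,1) retry=(1,0,0)
10. C CAS -> counter=6 r=(4,3,5) succ=(0,1,2) retry=(1,0,0)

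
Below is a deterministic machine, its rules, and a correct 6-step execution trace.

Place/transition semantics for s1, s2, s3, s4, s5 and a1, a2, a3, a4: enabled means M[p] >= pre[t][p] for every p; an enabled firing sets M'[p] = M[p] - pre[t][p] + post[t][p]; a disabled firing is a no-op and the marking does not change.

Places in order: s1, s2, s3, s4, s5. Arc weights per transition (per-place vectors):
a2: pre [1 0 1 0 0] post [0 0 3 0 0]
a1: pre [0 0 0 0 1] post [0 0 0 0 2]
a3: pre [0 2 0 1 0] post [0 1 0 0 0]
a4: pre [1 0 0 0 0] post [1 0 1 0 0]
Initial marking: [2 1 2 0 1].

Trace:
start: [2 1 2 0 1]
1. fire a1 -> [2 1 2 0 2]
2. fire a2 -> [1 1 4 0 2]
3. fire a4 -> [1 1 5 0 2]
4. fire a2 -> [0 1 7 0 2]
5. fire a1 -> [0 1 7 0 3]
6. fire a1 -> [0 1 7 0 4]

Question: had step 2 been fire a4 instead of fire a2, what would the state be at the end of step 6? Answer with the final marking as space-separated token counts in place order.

1 1 6 0 4

(re-executing from step 2 with the substitution; state before step 2: [2 1 2 0 2])
2. fire a4 -> [2 1 3 0 2]
3. fire a4 -> [2 1 4 0 2]
4. fire a2 -> [1 1 6 0 2]
5. fire a1 -> [1 1 6 0 3]
6. fire a1 -> [1 1 6 0 4]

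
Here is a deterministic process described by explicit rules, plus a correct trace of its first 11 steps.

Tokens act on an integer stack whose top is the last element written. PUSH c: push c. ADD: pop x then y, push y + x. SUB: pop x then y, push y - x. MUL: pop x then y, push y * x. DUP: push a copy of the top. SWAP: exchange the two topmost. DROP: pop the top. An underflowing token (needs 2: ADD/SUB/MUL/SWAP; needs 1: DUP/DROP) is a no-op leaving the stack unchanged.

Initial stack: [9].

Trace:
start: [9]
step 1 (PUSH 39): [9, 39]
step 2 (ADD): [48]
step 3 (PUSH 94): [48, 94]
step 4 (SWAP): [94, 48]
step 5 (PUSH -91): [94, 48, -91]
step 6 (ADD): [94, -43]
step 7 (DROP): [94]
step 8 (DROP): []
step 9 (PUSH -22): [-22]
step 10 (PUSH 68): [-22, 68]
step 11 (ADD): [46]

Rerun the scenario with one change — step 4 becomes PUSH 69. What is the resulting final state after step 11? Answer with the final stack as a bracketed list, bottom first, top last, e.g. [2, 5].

(re-executing from step 4 with the substitution; state before step 4: [48, 94])
step 4 (PUSH 69): [48, 94, 69]
step 5 (PUSH -91): [48, 94, 69, -91]
step 6 (ADD): [48, 94, -22]
step 7 (DROP): [48, 94]
step 8 (DROP): [48]
step 9 (PUSH -22): [48, -22]
step 10 (PUSH 68): [48, -22, 68]
step 11 (ADD): [48, 46]

[48, 46]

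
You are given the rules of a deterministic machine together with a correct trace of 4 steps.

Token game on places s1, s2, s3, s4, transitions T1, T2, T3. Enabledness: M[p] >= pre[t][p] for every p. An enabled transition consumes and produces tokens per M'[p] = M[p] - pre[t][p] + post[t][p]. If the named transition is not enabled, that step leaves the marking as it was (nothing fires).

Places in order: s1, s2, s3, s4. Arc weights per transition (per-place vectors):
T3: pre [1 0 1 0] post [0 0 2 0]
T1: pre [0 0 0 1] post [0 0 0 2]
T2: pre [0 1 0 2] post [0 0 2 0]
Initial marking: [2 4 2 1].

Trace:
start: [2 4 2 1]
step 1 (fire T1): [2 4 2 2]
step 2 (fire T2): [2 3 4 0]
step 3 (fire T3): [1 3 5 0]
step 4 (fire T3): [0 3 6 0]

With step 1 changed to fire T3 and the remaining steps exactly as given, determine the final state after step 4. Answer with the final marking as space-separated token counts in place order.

(re-executing from step 1 with the substitution; state before step 1: [2 4 2 1])
step 1 (fire T3): [1 4 3 1]
step 2 (fire T2): [1 4 3 1]
step 3 (fire T3): [0 4 4 1]
step 4 (fire T3): [0 4 4 1]

0 4 4 1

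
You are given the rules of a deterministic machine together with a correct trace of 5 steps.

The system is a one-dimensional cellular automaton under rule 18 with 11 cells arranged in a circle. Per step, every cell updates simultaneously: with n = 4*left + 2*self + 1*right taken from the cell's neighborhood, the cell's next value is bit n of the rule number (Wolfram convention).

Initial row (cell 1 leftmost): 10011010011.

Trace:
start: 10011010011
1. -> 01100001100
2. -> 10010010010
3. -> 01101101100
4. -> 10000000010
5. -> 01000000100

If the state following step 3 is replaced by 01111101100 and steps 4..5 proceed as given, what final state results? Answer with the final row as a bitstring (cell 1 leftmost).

state after step 3 := 01111101100
4. -> 10000000010
5. -> 01000000100

01000000100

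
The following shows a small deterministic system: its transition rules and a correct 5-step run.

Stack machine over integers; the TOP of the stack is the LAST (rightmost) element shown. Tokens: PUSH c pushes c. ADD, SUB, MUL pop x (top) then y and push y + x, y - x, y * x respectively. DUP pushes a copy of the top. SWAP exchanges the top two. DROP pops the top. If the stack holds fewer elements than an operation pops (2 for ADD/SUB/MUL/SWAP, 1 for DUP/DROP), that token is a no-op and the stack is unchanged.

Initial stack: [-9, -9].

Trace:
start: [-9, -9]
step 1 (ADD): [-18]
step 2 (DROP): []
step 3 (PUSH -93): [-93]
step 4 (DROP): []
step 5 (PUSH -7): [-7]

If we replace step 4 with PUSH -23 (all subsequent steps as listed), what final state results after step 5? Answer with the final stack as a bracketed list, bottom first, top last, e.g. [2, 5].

[-93, -23, -7]

(re-executing from step 4 with the substitution; state before step 4: [-93])
step 4 (PUSH -23): [-93, -23]
step 5 (PUSH -7): [-93, -23, -7]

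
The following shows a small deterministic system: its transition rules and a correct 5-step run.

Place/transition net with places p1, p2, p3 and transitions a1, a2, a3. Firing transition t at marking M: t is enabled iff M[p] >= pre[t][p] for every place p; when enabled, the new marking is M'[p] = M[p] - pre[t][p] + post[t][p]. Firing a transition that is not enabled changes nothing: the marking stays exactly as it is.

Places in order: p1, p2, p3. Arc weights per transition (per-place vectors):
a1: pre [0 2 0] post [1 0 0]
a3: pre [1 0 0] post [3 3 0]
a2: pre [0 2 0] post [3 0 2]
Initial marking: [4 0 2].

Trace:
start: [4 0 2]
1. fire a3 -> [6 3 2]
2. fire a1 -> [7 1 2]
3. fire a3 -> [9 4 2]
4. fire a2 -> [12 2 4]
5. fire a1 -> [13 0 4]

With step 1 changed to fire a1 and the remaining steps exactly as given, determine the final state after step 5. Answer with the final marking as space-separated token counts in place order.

9 1 4

(re-executing from step 1 with the substitution; state before step 1: [4 0 2])
1. fire a1 -> [4 0 2]
2. fire a1 -> [4 0 2]
3. fire a3 -> [6 3 2]
4. fire a2 -> [9 1 4]
5. fire a1 -> [9 1 4]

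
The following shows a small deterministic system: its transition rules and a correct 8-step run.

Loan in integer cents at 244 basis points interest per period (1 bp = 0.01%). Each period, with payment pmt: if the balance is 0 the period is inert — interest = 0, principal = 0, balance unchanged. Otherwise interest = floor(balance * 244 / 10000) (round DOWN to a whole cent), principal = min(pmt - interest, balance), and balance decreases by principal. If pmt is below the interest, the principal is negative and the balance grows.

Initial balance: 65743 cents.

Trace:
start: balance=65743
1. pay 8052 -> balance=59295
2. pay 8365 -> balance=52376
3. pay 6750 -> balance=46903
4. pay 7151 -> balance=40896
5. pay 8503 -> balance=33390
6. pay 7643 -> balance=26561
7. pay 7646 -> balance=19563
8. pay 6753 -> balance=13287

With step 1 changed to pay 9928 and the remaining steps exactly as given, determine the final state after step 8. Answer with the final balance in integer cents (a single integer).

11068

(re-executing from step 1 with the substitution; state before step 1: balance=65743)
1. pay 9928 -> balance=57419
2. pay 8365 -> balance=50455
3. pay 6750 -> balance=44936
4. pay 7151 -> balance=38881
5. pay 8503 -> balance=31326
6. pay 7643 -> balance=24447
7. pay 7646 -> balance=17397
8. pay 6753 -> balance=11068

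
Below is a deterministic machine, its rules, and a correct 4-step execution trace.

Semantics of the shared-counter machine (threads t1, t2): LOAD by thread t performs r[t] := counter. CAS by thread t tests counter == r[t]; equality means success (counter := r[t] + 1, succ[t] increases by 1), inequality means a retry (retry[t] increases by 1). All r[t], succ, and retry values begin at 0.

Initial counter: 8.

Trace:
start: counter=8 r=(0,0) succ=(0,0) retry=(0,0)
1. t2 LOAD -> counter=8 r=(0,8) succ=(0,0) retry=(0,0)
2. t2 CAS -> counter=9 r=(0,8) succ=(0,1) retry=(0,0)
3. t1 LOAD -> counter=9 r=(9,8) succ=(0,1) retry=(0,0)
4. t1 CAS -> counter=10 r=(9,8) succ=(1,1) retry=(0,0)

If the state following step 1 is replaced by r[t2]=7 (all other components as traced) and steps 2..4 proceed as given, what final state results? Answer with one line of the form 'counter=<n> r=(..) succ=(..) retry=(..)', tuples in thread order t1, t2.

counter=9 r=(8,7) succ=(1,0) retry=(0,1)

state after step 1 := counter=8 r=(0,7) succ=(0,0) retry=(0,0)
2. t2 CAS -> counter=8 r=(0,7) succ=(0,0) retry=(0,1)
3. t1 LOAD -> counter=8 r=(8,7) succ=(0,0) retry=(0,1)
4. t1 CAS -> counter=9 r=(8,7) succ=(1,0) retry=(0,1)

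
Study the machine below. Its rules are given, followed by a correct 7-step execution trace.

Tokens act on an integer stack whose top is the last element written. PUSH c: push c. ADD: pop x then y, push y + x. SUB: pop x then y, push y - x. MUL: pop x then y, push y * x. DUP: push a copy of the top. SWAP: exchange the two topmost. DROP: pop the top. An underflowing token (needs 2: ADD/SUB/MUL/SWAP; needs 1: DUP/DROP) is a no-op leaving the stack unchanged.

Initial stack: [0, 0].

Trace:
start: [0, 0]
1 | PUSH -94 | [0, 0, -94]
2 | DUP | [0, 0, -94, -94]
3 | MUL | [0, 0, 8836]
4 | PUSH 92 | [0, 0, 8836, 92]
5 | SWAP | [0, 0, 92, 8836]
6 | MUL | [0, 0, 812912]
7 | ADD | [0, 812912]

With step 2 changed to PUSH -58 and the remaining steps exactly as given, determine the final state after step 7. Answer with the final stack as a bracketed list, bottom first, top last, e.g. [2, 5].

(re-executing from step 2 with the substitution; state before step 2: [0, 0, -94])
2 | PUSH -58 | [0, 0, -94, -58]
3 | MUL | [0, 0, 5452]
4 | PUSH 92 | [0, 0, 5452, 92]
5 | SWAP | [0, 0, 92, 5452]
6 | MUL | [0, 0, 501584]
7 | ADD | [0, 501584]

[0, 501584]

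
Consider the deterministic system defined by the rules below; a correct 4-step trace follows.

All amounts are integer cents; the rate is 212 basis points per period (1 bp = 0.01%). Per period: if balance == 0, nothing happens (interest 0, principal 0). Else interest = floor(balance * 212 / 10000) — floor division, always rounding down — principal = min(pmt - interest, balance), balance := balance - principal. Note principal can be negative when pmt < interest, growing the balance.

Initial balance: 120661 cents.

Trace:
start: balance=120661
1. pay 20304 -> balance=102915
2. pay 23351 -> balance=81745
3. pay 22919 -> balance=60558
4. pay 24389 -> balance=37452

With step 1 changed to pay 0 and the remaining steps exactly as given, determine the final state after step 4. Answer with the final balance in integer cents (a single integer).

(re-executing from step 1 with the substitution; state before step 1: balance=120661)
1. pay 0 -> balance=123219
2. pay 23351 -> balance=102480
3. pay 22919 -> balance=81733
4. pay 24389 -> balance=59076

59076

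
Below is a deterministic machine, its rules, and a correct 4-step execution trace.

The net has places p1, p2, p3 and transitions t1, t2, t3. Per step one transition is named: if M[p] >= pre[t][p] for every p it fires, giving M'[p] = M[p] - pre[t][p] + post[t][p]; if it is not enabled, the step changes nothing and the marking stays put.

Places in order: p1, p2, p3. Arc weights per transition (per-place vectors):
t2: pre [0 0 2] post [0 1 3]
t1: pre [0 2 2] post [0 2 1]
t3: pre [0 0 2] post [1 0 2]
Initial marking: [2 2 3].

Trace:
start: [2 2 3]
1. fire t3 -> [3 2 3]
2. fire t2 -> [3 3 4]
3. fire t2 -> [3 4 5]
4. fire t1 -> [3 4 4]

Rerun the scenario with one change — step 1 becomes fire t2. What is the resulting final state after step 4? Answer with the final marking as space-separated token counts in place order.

(re-executing from step 1 with the substitution; state before step 1: [2 2 3])
1. fire t2 -> [2 3 4]
2. fire t2 -> [2 4 5]
3. fire t2 -> [2 5 6]
4. fire t1 -> [2 5 5]

2 5 5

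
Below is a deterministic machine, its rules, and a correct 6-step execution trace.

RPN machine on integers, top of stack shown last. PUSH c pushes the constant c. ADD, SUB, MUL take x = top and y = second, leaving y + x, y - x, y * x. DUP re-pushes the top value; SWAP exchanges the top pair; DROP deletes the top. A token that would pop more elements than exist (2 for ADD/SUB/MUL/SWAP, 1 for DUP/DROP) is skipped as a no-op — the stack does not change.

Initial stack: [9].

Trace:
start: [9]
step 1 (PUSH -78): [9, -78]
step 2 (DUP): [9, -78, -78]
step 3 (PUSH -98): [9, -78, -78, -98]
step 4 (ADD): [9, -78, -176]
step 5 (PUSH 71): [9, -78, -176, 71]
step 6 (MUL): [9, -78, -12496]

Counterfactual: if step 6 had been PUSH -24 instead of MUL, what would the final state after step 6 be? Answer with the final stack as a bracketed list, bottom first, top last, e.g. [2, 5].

[9, -78, -176, 71, -24]

(re-executing from step 6 with the substitution; state before step 6: [9, -78, -176, 71])
step 6 (PUSH -24): [9, -78, -176, 71, -24]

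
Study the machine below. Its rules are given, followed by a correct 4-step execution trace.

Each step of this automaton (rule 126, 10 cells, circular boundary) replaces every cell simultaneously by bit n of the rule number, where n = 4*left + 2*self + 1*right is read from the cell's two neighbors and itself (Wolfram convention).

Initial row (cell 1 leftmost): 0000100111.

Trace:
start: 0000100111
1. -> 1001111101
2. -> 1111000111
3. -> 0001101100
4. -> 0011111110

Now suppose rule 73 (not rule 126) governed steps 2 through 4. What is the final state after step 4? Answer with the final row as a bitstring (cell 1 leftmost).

1011000101

(re-executing steps 2..4 under rule 73; state before step 2: 1001111101)
2. -> 1001000101
3. -> 1000010001
4. -> 1011000101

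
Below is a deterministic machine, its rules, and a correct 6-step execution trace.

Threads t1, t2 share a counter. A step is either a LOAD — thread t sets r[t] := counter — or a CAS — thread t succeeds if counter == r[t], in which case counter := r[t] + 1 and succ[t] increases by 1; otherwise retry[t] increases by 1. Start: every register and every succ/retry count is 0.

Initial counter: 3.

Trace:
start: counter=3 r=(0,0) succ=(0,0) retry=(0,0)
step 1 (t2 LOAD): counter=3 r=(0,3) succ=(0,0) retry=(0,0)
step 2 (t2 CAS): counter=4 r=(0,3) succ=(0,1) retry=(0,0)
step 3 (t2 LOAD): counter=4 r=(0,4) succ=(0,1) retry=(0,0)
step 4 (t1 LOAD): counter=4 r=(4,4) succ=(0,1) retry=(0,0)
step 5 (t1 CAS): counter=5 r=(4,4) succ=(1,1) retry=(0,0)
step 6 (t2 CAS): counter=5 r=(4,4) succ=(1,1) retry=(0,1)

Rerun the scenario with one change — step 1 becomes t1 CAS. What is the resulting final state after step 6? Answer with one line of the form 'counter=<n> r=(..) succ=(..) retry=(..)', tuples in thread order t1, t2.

counter=4 r=(3,3) succ=(1,0) retry=(1,2)

(re-executing from step 1 with the substitution; state before step 1: counter=3 r=(0,0) succ=(0,0) retry=(0,0))
step 1 (t1 CAS): counter=3 r=(0,0) succ=(0,0) retry=(1,0)
step 2 (t2 CAS): counter=3 r=(0,0) succ=(0,0) retry=(1,1)
step 3 (t2 LOAD): counter=3 r=(0,3) succ=(0,0) retry=(1,1)
step 4 (t1 LOAD): counter=3 r=(3,3) succ=(0,0) retry=(1,1)
step 5 (t1 CAS): counter=4 r=(3,3) succ=(1,0) retry=(1,1)
step 6 (t2 CAS): counter=4 r=(3,3) succ=(1,0) retry=(1,2)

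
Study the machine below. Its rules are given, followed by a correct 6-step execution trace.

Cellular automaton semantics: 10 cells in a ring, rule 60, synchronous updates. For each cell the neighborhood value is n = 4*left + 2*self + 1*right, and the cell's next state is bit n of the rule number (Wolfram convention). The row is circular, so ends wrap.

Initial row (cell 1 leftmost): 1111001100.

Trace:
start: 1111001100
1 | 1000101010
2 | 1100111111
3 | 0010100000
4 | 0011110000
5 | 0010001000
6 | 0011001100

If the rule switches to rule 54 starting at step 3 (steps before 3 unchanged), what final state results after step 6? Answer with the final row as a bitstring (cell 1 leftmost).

0000001001

(re-executing steps 3..6 under rule 54; state before step 3: 1100111111)
3 | 0011000000
4 | 0100100000
5 | 1111110000
6 | 0000001001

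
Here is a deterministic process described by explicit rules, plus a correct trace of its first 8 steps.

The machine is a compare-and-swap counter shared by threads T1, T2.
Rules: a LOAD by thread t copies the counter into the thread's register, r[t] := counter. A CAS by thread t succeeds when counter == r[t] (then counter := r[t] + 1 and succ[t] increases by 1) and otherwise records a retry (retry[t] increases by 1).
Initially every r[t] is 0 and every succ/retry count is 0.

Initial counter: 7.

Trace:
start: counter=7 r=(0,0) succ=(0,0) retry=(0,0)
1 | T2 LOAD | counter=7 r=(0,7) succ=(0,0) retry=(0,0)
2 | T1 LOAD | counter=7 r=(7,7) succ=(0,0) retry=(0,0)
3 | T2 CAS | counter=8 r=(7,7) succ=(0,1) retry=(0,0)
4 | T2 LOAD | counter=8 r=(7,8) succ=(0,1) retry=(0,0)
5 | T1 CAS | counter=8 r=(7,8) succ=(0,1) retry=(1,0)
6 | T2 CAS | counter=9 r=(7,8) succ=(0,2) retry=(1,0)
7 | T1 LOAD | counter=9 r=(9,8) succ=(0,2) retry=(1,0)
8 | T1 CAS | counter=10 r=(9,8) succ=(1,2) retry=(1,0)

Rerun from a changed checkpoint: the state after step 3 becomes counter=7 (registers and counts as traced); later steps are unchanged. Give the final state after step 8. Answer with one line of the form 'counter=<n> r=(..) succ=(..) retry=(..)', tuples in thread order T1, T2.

state after step 3 := counter=7 r=(7,7) succ=(0,1) retry=(0,0)
4 | T2 LOAD | counter=7 r=(7,7) succ=(0,1) retry=(0,0)
5 | T1 CAS | counter=8 r=(7,7) succ=(1,1) retry=(0,0)
6 | T2 CAS | counter=8 r=(7,7) succ=(1,1) retry=(0,1)
7 | T1 LOAD | counter=8 r=(8,7) succ=(1,1) retry=(0,1)
8 | T1 CAS | counter=9 r=(8,7) succ=(2,1) retry=(0,1)

counter=9 r=(8,7) succ=(2,1) retry=(0,1)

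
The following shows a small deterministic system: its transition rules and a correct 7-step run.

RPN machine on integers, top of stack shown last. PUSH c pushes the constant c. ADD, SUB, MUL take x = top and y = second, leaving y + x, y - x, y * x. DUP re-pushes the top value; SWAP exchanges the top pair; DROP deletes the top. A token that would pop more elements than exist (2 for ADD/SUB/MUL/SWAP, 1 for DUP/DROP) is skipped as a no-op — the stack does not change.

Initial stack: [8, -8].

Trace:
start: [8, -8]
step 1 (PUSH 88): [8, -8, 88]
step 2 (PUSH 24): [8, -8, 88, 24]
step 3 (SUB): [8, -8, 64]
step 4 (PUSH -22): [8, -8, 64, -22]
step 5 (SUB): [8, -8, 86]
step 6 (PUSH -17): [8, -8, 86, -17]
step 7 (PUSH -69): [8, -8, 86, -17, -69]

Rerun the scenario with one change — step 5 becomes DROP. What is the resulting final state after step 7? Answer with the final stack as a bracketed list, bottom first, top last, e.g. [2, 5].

(re-executing from step 5 with the substitution; state before step 5: [8, -8, 64, -22])
step 5 (DROP): [8, -8, 64]
step 6 (PUSH -17): [8, -8, 64, -17]
step 7 (PUSH -69): [8, -8, 64, -17, -69]

[8, -8, 64, -17, -69]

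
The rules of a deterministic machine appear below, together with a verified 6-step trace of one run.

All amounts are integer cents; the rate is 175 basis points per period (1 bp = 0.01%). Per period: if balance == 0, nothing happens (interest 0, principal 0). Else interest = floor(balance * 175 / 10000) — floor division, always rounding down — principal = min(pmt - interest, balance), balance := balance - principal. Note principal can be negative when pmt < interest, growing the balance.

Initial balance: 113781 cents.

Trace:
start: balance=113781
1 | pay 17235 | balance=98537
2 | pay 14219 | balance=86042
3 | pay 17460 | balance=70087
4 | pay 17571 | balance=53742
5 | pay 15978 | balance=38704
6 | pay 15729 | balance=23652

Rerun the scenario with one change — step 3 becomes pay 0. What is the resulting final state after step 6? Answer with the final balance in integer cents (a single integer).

42045

(re-executing from step 3 with the substitution; state before step 3: balance=86042)
3 | pay 0 | balance=87547
4 | pay 17571 | balance=71508
5 | pay 15978 | balance=56781
6 | pay 15729 | balance=42045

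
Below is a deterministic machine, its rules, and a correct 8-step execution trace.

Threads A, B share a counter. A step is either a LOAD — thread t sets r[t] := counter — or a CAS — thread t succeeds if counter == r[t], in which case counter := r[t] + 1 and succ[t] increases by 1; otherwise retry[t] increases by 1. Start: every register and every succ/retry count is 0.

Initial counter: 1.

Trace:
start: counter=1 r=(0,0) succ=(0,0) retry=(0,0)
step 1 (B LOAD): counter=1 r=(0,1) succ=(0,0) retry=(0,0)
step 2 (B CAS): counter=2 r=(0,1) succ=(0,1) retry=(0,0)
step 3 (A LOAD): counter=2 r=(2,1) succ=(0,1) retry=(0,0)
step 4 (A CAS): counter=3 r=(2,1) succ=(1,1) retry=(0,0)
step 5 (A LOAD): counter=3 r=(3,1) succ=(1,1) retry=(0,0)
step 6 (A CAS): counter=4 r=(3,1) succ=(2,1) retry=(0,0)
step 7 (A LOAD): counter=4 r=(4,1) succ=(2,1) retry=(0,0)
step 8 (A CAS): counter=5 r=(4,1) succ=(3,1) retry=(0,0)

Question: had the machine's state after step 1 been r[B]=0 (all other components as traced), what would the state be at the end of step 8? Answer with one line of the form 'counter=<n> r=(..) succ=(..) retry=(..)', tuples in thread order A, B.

counter=4 r=(3,0) succ=(3,0) retry=(0,1)

state after step 1 := counter=1 r=(0,0) succ=(0,0) retry=(0,0)
step 2 (B CAS): counter=1 r=(0,0) succ=(0,0) retry=(0,1)
step 3 (A LOAD): counter=1 r=(1,0) succ=(0,0) retry=(0,1)
step 4 (A CAS): counter=2 r=(1,0) succ=(1,0) retry=(0,1)
step 5 (A LOAD): counter=2 r=(2,0) succ=(1,0) retry=(0,1)
step 6 (A CAS): counter=3 r=(2,0) succ=(2,0) retry=(0,1)
step 7 (A LOAD): counter=3 r=(3,0) succ=(2,0) retry=(0,1)
step 8 (A CAS): counter=4 r=(3,0) succ=(3,0) retry=(0,1)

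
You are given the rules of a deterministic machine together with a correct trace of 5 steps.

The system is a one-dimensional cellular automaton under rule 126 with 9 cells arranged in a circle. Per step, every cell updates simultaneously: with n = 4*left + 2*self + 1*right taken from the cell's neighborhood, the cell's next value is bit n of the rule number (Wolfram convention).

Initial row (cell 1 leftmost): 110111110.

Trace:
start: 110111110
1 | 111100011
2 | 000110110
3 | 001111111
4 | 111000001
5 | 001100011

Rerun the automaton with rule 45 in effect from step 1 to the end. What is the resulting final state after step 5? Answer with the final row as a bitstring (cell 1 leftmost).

110111000

(re-executing steps 1..5 under rule 45; state before step 1: 110111110)
1 | 101100001
2 | 011001101
3 | 110001011
4 | 000101110
5 | 110111000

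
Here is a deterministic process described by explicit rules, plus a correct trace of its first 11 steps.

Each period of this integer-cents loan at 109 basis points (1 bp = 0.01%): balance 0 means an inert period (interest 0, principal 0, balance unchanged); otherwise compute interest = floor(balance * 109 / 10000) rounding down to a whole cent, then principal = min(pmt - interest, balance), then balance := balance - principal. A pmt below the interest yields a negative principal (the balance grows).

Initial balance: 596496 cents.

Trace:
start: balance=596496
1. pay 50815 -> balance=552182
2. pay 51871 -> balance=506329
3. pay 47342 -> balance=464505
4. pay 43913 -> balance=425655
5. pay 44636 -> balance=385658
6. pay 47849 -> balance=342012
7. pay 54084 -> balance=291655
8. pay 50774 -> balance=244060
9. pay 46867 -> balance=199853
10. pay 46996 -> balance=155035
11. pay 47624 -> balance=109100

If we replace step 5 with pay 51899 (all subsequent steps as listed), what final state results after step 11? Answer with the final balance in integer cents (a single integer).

101349

(re-executing from step 5 with the substitution; state before step 5: balance=425655)
5. pay 51899 -> balance=378395
6. pay 47849 -> balance=334670
7. pay 54084 -> balance=284233
8. pay 50774 -> balance=236557
9. pay 46867 -> balance=192268
10. pay 46996 -> balance=147367
11. pay 47624 -> balance=101349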